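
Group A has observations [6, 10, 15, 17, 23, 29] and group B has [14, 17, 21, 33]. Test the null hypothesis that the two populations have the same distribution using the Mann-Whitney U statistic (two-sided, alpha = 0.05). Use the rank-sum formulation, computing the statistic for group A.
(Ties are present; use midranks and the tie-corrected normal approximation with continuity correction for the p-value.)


Step 1: Combine and sort all 10 observations; assign midranks.
sorted (value, group): (6,X), (10,X), (14,Y), (15,X), (17,X), (17,Y), (21,Y), (23,X), (29,X), (33,Y)
ranks: 6->1, 10->2, 14->3, 15->4, 17->5.5, 17->5.5, 21->7, 23->8, 29->9, 33->10
Step 2: Rank sum for X: R1 = 1 + 2 + 4 + 5.5 + 8 + 9 = 29.5.
Step 3: U_X = R1 - n1(n1+1)/2 = 29.5 - 6*7/2 = 29.5 - 21 = 8.5.
       U_Y = n1*n2 - U_X = 24 - 8.5 = 15.5.
Step 4: Ties are present, so use the tie-corrected normal approximation (with continuity correction) for the p-value.
Step 5: p-value = 0.521166; compare to alpha = 0.05. fail to reject H0.

U_X = 8.5, p = 0.521166, fail to reject H0 at alpha = 0.05.


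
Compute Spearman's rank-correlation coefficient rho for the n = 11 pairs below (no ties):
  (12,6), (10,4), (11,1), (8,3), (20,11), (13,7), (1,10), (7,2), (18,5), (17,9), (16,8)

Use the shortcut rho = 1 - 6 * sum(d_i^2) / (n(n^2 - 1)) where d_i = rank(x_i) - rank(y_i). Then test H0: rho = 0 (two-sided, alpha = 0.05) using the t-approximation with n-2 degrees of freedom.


Step 1: Rank x and y separately (midranks; no ties here).
rank(x): 12->6, 10->4, 11->5, 8->3, 20->11, 13->7, 1->1, 7->2, 18->10, 17->9, 16->8
rank(y): 6->6, 4->4, 1->1, 3->3, 11->11, 7->7, 10->10, 2->2, 5->5, 9->9, 8->8
Step 2: d_i = R_x(i) - R_y(i); compute d_i^2.
  (6-6)^2=0, (4-4)^2=0, (5-1)^2=16, (3-3)^2=0, (11-11)^2=0, (7-7)^2=0, (1-10)^2=81, (2-2)^2=0, (10-5)^2=25, (9-9)^2=0, (8-8)^2=0
sum(d^2) = 122.
Step 3: rho = 1 - 6*122 / (11*(11^2 - 1)) = 1 - 732/1320 = 0.445455.
Step 4: Under H0, t = rho * sqrt((n-2)/(1-rho^2)) = 1.4926 ~ t(9).
Step 5: Two-sided p-value from the t-distribution with 9 df = 0.169733.
Step 6: alpha = 0.05. fail to reject H0.

rho = 0.4455, p = 0.169733, fail to reject H0 at alpha = 0.05.


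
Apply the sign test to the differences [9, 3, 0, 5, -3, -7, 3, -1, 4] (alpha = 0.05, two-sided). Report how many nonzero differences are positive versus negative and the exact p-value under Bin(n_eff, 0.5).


Step 1: Discard zero differences. Original n = 9; n_eff = number of nonzero differences = 8.
Nonzero differences (with sign): +9, +3, +5, -3, -7, +3, -1, +4
Step 2: Count signs: positive = 5, negative = 3.
Step 3: Under H0: P(positive) = 0.5, so the number of positives S ~ Bin(8, 0.5).
Step 4: Two-sided exact p-value = sum of Bin(8,0.5) probabilities at or below the observed probability = 0.726562.
Step 5: alpha = 0.05. fail to reject H0.

n_eff = 8, pos = 5, neg = 3, p = 0.726562, fail to reject H0.


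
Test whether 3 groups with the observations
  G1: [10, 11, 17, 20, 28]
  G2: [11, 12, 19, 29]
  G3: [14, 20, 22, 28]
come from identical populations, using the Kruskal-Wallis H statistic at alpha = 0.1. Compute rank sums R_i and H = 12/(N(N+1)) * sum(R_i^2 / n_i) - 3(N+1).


Step 1: Combine all N = 13 observations and assign midranks.
sorted (value, group, rank): (10,G1,1), (11,G1,2.5), (11,G2,2.5), (12,G2,4), (14,G3,5), (17,G1,6), (19,G2,7), (20,G1,8.5), (20,G3,8.5), (22,G3,10), (28,G1,11.5), (28,G3,11.5), (29,G2,13)
Step 2: Sum ranks within each group.
R_1 = 29.5 (n_1 = 5)
R_2 = 26.5 (n_2 = 4)
R_3 = 35 (n_3 = 4)
Step 3: H = 12/(N(N+1)) * sum(R_i^2/n_i) - 3(N+1)
     = 12/(13*14) * (29.5^2/5 + 26.5^2/4 + 35^2/4) - 3*14
     = 0.065934 * 655.862 - 42
     = 1.243681.
Step 4: Ties present; correction factor C = 1 - 18/(13^3 - 13) = 0.991758. Corrected H = 1.243681 / 0.991758 = 1.254017.
Step 5: Under H0, H ~ chi^2(2); p-value = 0.534188.
Step 6: alpha = 0.1. fail to reject H0.

H = 1.2540, df = 2, p = 0.534188, fail to reject H0.


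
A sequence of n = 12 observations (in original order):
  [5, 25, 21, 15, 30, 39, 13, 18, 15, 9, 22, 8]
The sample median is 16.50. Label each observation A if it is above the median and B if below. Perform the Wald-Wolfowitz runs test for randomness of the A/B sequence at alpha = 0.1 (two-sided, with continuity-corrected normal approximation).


Step 1: Compute median = 16.50; label A = above, B = below.
Labels in order: BAABAABABBAB  (n_A = 6, n_B = 6)
Step 2: Count runs R = 9.
Step 3: Under H0 (random ordering), E[R] = 2*n_A*n_B/(n_A+n_B) + 1 = 2*6*6/12 + 1 = 7.0000.
        Var[R] = 2*n_A*n_B*(2*n_A*n_B - n_A - n_B) / ((n_A+n_B)^2 * (n_A+n_B-1)) = 4320/1584 = 2.7273.
        SD[R] = 1.6514.
Step 4: Continuity-corrected z = (R - 0.5 - E[R]) / SD[R] = (9 - 0.5 - 7.0000) / 1.6514 = 0.9083.
Step 5: Two-sided p-value via normal approximation = 2*(1 - Phi(|z|)) = 0.363722.
Step 6: alpha = 0.1. fail to reject H0.

R = 9, z = 0.9083, p = 0.363722, fail to reject H0.


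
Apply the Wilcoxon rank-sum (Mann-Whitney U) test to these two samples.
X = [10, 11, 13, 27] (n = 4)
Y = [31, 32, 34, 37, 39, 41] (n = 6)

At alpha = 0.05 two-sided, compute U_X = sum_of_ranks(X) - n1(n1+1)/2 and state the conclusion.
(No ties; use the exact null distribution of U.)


Step 1: Combine and sort all 10 observations; assign midranks.
sorted (value, group): (10,X), (11,X), (13,X), (27,X), (31,Y), (32,Y), (34,Y), (37,Y), (39,Y), (41,Y)
ranks: 10->1, 11->2, 13->3, 27->4, 31->5, 32->6, 34->7, 37->8, 39->9, 41->10
Step 2: Rank sum for X: R1 = 1 + 2 + 3 + 4 = 10.
Step 3: U_X = R1 - n1(n1+1)/2 = 10 - 4*5/2 = 10 - 10 = 0.
       U_Y = n1*n2 - U_X = 24 - 0 = 24.
Step 4: No ties, so the exact null distribution of U (based on enumerating the C(10,4) = 210 equally likely rank assignments) gives the two-sided p-value.
Step 5: p-value = 0.009524; compare to alpha = 0.05. reject H0.

U_X = 0, p = 0.009524, reject H0 at alpha = 0.05.


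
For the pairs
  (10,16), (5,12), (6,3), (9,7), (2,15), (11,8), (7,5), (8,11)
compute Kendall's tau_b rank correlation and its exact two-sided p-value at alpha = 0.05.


Step 1: Enumerate the 28 unordered pairs (i,j) with i<j and classify each by sign(x_j-x_i) * sign(y_j-y_i).
  (1,2):dx=-5,dy=-4->C; (1,3):dx=-4,dy=-13->C; (1,4):dx=-1,dy=-9->C; (1,5):dx=-8,dy=-1->C
  (1,6):dx=+1,dy=-8->D; (1,7):dx=-3,dy=-11->C; (1,8):dx=-2,dy=-5->C; (2,3):dx=+1,dy=-9->D
  (2,4):dx=+4,dy=-5->D; (2,5):dx=-3,dy=+3->D; (2,6):dx=+6,dy=-4->D; (2,7):dx=+2,dy=-7->D
  (2,8):dx=+3,dy=-1->D; (3,4):dx=+3,dy=+4->C; (3,5):dx=-4,dy=+12->D; (3,6):dx=+5,dy=+5->C
  (3,7):dx=+1,dy=+2->C; (3,8):dx=+2,dy=+8->C; (4,5):dx=-7,dy=+8->D; (4,6):dx=+2,dy=+1->C
  (4,7):dx=-2,dy=-2->C; (4,8):dx=-1,dy=+4->D; (5,6):dx=+9,dy=-7->D; (5,7):dx=+5,dy=-10->D
  (5,8):dx=+6,dy=-4->D; (6,7):dx=-4,dy=-3->C; (6,8):dx=-3,dy=+3->D; (7,8):dx=+1,dy=+6->C
Step 2: C = 14, D = 14, total pairs = 28.
Step 3: tau = (C - D)/(n(n-1)/2) = (14 - 14)/28 = 0.000000.
Step 4: Exact two-sided p-value (enumerate n! = 40320 permutations of y under H0): p = 1.000000.
Step 5: alpha = 0.05. fail to reject H0.

tau_b = 0.0000 (C=14, D=14), p = 1.000000, fail to reject H0.


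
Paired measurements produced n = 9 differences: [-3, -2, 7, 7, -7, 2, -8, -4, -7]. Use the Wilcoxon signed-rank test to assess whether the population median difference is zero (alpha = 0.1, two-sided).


Step 1: Drop any zero differences (none here) and take |d_i|.
|d| = [3, 2, 7, 7, 7, 2, 8, 4, 7]
Step 2: Midrank |d_i| (ties get averaged ranks).
ranks: |3|->3, |2|->1.5, |7|->6.5, |7|->6.5, |7|->6.5, |2|->1.5, |8|->9, |4|->4, |7|->6.5
Step 3: Attach original signs; sum ranks with positive sign and with negative sign.
W+ = 6.5 + 6.5 + 1.5 = 14.5
W- = 3 + 1.5 + 6.5 + 9 + 4 + 6.5 = 30.5
(Check: W+ + W- = 45 should equal n(n+1)/2 = 45.)
Step 4: Test statistic W = min(W+, W-) = 14.5.
Step 5: Ties in |d|, so use the tie-corrected normal approximation.
        E[W] = n(n+1)/4 = 9*10/4 = 22.5.
        Tie groups: |d|=2 (t=2), |d|=7 (t=4); sum(t^3 - t) = 66.
        Var[W] = n(n+1)(2n+1)/24 - sum(t^3-t)/48 = 1710/24 - 66/48 = 69.875.
        z = (W - E[W]) / sqrt(Var[W]) = (14.5 - 22.5) / 8.3591 = -0.9570.
        Two-sided p = 2*Phi(z) = 0.338548.
Step 6: alpha = 0.1. fail to reject H0.

W+ = 14.5, W- = 30.5, W = min = 14.5, p = 0.338548, fail to reject H0.


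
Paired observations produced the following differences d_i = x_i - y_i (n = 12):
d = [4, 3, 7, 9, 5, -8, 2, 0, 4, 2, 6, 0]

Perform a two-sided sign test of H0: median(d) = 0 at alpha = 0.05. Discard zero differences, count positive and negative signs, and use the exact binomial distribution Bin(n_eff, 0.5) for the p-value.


Step 1: Discard zero differences. Original n = 12; n_eff = number of nonzero differences = 10.
Nonzero differences (with sign): +4, +3, +7, +9, +5, -8, +2, +4, +2, +6
Step 2: Count signs: positive = 9, negative = 1.
Step 3: Under H0: P(positive) = 0.5, so the number of positives S ~ Bin(10, 0.5).
Step 4: Two-sided exact p-value = sum of Bin(10,0.5) probabilities at or below the observed probability = 0.021484.
Step 5: alpha = 0.05. reject H0.

n_eff = 10, pos = 9, neg = 1, p = 0.021484, reject H0.


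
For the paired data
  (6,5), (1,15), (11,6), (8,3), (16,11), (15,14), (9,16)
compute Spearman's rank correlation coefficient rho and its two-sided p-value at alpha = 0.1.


Step 1: Rank x and y separately (midranks; no ties here).
rank(x): 6->2, 1->1, 11->5, 8->3, 16->7, 15->6, 9->4
rank(y): 5->2, 15->6, 6->3, 3->1, 11->4, 14->5, 16->7
Step 2: d_i = R_x(i) - R_y(i); compute d_i^2.
  (2-2)^2=0, (1-6)^2=25, (5-3)^2=4, (3-1)^2=4, (7-4)^2=9, (6-5)^2=1, (4-7)^2=9
sum(d^2) = 52.
Step 3: rho = 1 - 6*52 / (7*(7^2 - 1)) = 1 - 312/336 = 0.071429.
Step 4: Under H0, t = rho * sqrt((n-2)/(1-rho^2)) = 0.1601 ~ t(5).
Step 5: Two-sided p-value from the t-distribution with 5 df = 0.879048.
Step 6: alpha = 0.1. fail to reject H0.

rho = 0.0714, p = 0.879048, fail to reject H0 at alpha = 0.1.


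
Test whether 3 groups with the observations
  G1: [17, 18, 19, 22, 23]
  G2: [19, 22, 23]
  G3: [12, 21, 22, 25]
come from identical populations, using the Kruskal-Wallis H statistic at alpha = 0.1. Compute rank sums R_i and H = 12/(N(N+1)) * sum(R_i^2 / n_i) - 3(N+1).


Step 1: Combine all N = 12 observations and assign midranks.
sorted (value, group, rank): (12,G3,1), (17,G1,2), (18,G1,3), (19,G1,4.5), (19,G2,4.5), (21,G3,6), (22,G1,8), (22,G2,8), (22,G3,8), (23,G1,10.5), (23,G2,10.5), (25,G3,12)
Step 2: Sum ranks within each group.
R_1 = 28 (n_1 = 5)
R_2 = 23 (n_2 = 3)
R_3 = 27 (n_3 = 4)
Step 3: H = 12/(N(N+1)) * sum(R_i^2/n_i) - 3(N+1)
     = 12/(12*13) * (28^2/5 + 23^2/3 + 27^2/4) - 3*13
     = 0.076923 * 515.383 - 39
     = 0.644872.
Step 4: Ties present; correction factor C = 1 - 36/(12^3 - 12) = 0.979021. Corrected H = 0.644872 / 0.979021 = 0.658690.
Step 5: Under H0, H ~ chi^2(2); p-value = 0.719395.
Step 6: alpha = 0.1. fail to reject H0.

H = 0.6587, df = 2, p = 0.719395, fail to reject H0.


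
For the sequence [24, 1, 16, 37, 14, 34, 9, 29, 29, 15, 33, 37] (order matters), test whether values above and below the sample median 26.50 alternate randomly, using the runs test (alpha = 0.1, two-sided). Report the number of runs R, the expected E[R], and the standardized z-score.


Step 1: Compute median = 26.50; label A = above, B = below.
Labels in order: BBBABABAABAA  (n_A = 6, n_B = 6)
Step 2: Count runs R = 8.
Step 3: Under H0 (random ordering), E[R] = 2*n_A*n_B/(n_A+n_B) + 1 = 2*6*6/12 + 1 = 7.0000.
        Var[R] = 2*n_A*n_B*(2*n_A*n_B - n_A - n_B) / ((n_A+n_B)^2 * (n_A+n_B-1)) = 4320/1584 = 2.7273.
        SD[R] = 1.6514.
Step 4: Continuity-corrected z = (R - 0.5 - E[R]) / SD[R] = (8 - 0.5 - 7.0000) / 1.6514 = 0.3028.
Step 5: Two-sided p-value via normal approximation = 2*(1 - Phi(|z|)) = 0.762069.
Step 6: alpha = 0.1. fail to reject H0.

R = 8, z = 0.3028, p = 0.762069, fail to reject H0.


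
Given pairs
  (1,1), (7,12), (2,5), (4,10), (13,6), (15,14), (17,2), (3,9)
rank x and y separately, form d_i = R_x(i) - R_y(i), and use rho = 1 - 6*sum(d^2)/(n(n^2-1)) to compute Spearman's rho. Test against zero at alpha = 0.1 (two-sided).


Step 1: Rank x and y separately (midranks; no ties here).
rank(x): 1->1, 7->5, 2->2, 4->4, 13->6, 15->7, 17->8, 3->3
rank(y): 1->1, 12->7, 5->3, 10->6, 6->4, 14->8, 2->2, 9->5
Step 2: d_i = R_x(i) - R_y(i); compute d_i^2.
  (1-1)^2=0, (5-7)^2=4, (2-3)^2=1, (4-6)^2=4, (6-4)^2=4, (7-8)^2=1, (8-2)^2=36, (3-5)^2=4
sum(d^2) = 54.
Step 3: rho = 1 - 6*54 / (8*(8^2 - 1)) = 1 - 324/504 = 0.357143.
Step 4: Under H0, t = rho * sqrt((n-2)/(1-rho^2)) = 0.9366 ~ t(6).
Step 5: Two-sided p-value from the t-distribution with 6 df = 0.385121.
Step 6: alpha = 0.1. fail to reject H0.

rho = 0.3571, p = 0.385121, fail to reject H0 at alpha = 0.1.


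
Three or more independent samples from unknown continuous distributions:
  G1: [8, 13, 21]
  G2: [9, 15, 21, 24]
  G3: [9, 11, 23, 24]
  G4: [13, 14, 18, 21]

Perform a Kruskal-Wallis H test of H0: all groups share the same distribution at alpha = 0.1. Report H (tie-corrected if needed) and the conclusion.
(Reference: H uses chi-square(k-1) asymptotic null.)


Step 1: Combine all N = 15 observations and assign midranks.
sorted (value, group, rank): (8,G1,1), (9,G2,2.5), (9,G3,2.5), (11,G3,4), (13,G1,5.5), (13,G4,5.5), (14,G4,7), (15,G2,8), (18,G4,9), (21,G1,11), (21,G2,11), (21,G4,11), (23,G3,13), (24,G2,14.5), (24,G3,14.5)
Step 2: Sum ranks within each group.
R_1 = 17.5 (n_1 = 3)
R_2 = 36 (n_2 = 4)
R_3 = 34 (n_3 = 4)
R_4 = 32.5 (n_4 = 4)
Step 3: H = 12/(N(N+1)) * sum(R_i^2/n_i) - 3(N+1)
     = 12/(15*16) * (17.5^2/3 + 36^2/4 + 34^2/4 + 32.5^2/4) - 3*16
     = 0.050000 * 979.146 - 48
     = 0.957292.
Step 4: Ties present; correction factor C = 1 - 42/(15^3 - 15) = 0.987500. Corrected H = 0.957292 / 0.987500 = 0.969409.
Step 5: Under H0, H ~ chi^2(3); p-value = 0.808653.
Step 6: alpha = 0.1. fail to reject H0.

H = 0.9694, df = 3, p = 0.808653, fail to reject H0.


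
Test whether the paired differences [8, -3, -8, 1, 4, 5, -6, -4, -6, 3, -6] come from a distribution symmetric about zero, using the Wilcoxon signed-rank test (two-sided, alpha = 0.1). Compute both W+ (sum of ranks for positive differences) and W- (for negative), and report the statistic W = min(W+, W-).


Step 1: Drop any zero differences (none here) and take |d_i|.
|d| = [8, 3, 8, 1, 4, 5, 6, 4, 6, 3, 6]
Step 2: Midrank |d_i| (ties get averaged ranks).
ranks: |8|->10.5, |3|->2.5, |8|->10.5, |1|->1, |4|->4.5, |5|->6, |6|->8, |4|->4.5, |6|->8, |3|->2.5, |6|->8
Step 3: Attach original signs; sum ranks with positive sign and with negative sign.
W+ = 10.5 + 1 + 4.5 + 6 + 2.5 = 24.5
W- = 2.5 + 10.5 + 8 + 4.5 + 8 + 8 = 41.5
(Check: W+ + W- = 66 should equal n(n+1)/2 = 66.)
Step 4: Test statistic W = min(W+, W-) = 24.5.
Step 5: Ties in |d|, so use the tie-corrected normal approximation.
        E[W] = n(n+1)/4 = 11*12/4 = 33.
        Tie groups: |d|=3 (t=2), |d|=4 (t=2), |d|=6 (t=3), |d|=8 (t=2); sum(t^3 - t) = 42.
        Var[W] = n(n+1)(2n+1)/24 - sum(t^3-t)/48 = 3036/24 - 42/48 = 125.625.
        z = (W - E[W]) / sqrt(Var[W]) = (24.5 - 33) / 11.2083 = -0.7584.
        Two-sided p = 2*Phi(z) = 0.448230.
Step 6: alpha = 0.1. fail to reject H0.

W+ = 24.5, W- = 41.5, W = min = 24.5, p = 0.448230, fail to reject H0.


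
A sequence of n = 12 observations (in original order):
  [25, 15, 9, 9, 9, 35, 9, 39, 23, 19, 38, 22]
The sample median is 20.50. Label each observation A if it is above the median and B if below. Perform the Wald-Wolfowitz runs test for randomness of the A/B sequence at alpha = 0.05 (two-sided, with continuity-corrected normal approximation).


Step 1: Compute median = 20.50; label A = above, B = below.
Labels in order: ABBBBABAABAA  (n_A = 6, n_B = 6)
Step 2: Count runs R = 7.
Step 3: Under H0 (random ordering), E[R] = 2*n_A*n_B/(n_A+n_B) + 1 = 2*6*6/12 + 1 = 7.0000.
        Var[R] = 2*n_A*n_B*(2*n_A*n_B - n_A - n_B) / ((n_A+n_B)^2 * (n_A+n_B-1)) = 4320/1584 = 2.7273.
        SD[R] = 1.6514.
Step 4: R = E[R], so z = 0 with no continuity correction.
Step 5: Two-sided p-value via normal approximation = 2*(1 - Phi(|z|)) = 1.000000.
Step 6: alpha = 0.05. fail to reject H0.

R = 7, z = 0.0000, p = 1.000000, fail to reject H0.


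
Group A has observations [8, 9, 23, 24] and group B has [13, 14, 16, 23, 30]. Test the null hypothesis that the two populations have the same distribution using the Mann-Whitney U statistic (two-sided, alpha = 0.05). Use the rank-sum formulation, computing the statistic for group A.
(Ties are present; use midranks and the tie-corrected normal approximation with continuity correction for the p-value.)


Step 1: Combine and sort all 9 observations; assign midranks.
sorted (value, group): (8,X), (9,X), (13,Y), (14,Y), (16,Y), (23,X), (23,Y), (24,X), (30,Y)
ranks: 8->1, 9->2, 13->3, 14->4, 16->5, 23->6.5, 23->6.5, 24->8, 30->9
Step 2: Rank sum for X: R1 = 1 + 2 + 6.5 + 8 = 17.5.
Step 3: U_X = R1 - n1(n1+1)/2 = 17.5 - 4*5/2 = 17.5 - 10 = 7.5.
       U_Y = n1*n2 - U_X = 20 - 7.5 = 12.5.
Step 4: Ties are present, so use the tie-corrected normal approximation (with continuity correction) for the p-value.
Step 5: p-value = 0.622753; compare to alpha = 0.05. fail to reject H0.

U_X = 7.5, p = 0.622753, fail to reject H0 at alpha = 0.05.


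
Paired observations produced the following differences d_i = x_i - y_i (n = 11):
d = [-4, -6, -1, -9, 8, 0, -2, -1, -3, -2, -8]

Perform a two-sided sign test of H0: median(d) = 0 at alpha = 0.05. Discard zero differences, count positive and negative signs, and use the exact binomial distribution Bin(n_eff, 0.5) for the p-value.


Step 1: Discard zero differences. Original n = 11; n_eff = number of nonzero differences = 10.
Nonzero differences (with sign): -4, -6, -1, -9, +8, -2, -1, -3, -2, -8
Step 2: Count signs: positive = 1, negative = 9.
Step 3: Under H0: P(positive) = 0.5, so the number of positives S ~ Bin(10, 0.5).
Step 4: Two-sided exact p-value = sum of Bin(10,0.5) probabilities at or below the observed probability = 0.021484.
Step 5: alpha = 0.05. reject H0.

n_eff = 10, pos = 1, neg = 9, p = 0.021484, reject H0.


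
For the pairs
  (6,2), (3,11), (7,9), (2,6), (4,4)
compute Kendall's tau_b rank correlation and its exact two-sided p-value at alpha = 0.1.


Step 1: Enumerate the 10 unordered pairs (i,j) with i<j and classify each by sign(x_j-x_i) * sign(y_j-y_i).
  (1,2):dx=-3,dy=+9->D; (1,3):dx=+1,dy=+7->C; (1,4):dx=-4,dy=+4->D; (1,5):dx=-2,dy=+2->D
  (2,3):dx=+4,dy=-2->D; (2,4):dx=-1,dy=-5->C; (2,5):dx=+1,dy=-7->D; (3,4):dx=-5,dy=-3->C
  (3,5):dx=-3,dy=-5->C; (4,5):dx=+2,dy=-2->D
Step 2: C = 4, D = 6, total pairs = 10.
Step 3: tau = (C - D)/(n(n-1)/2) = (4 - 6)/10 = -0.200000.
Step 4: Exact two-sided p-value (enumerate n! = 120 permutations of y under H0): p = 0.816667.
Step 5: alpha = 0.1. fail to reject H0.

tau_b = -0.2000 (C=4, D=6), p = 0.816667, fail to reject H0.


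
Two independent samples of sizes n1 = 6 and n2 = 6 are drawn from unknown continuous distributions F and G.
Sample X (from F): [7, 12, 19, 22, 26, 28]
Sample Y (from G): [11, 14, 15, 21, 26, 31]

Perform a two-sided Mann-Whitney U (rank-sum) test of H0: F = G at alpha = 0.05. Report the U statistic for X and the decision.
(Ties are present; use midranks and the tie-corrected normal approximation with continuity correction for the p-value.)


Step 1: Combine and sort all 12 observations; assign midranks.
sorted (value, group): (7,X), (11,Y), (12,X), (14,Y), (15,Y), (19,X), (21,Y), (22,X), (26,X), (26,Y), (28,X), (31,Y)
ranks: 7->1, 11->2, 12->3, 14->4, 15->5, 19->6, 21->7, 22->8, 26->9.5, 26->9.5, 28->11, 31->12
Step 2: Rank sum for X: R1 = 1 + 3 + 6 + 8 + 9.5 + 11 = 38.5.
Step 3: U_X = R1 - n1(n1+1)/2 = 38.5 - 6*7/2 = 38.5 - 21 = 17.5.
       U_Y = n1*n2 - U_X = 36 - 17.5 = 18.5.
Step 4: Ties are present, so use the tie-corrected normal approximation (with continuity correction) for the p-value.
Step 5: p-value = 1.000000; compare to alpha = 0.05. fail to reject H0.

U_X = 17.5, p = 1.000000, fail to reject H0 at alpha = 0.05.


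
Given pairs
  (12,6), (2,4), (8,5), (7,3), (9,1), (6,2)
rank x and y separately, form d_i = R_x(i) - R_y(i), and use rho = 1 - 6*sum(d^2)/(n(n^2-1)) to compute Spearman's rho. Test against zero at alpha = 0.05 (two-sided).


Step 1: Rank x and y separately (midranks; no ties here).
rank(x): 12->6, 2->1, 8->4, 7->3, 9->5, 6->2
rank(y): 6->6, 4->4, 5->5, 3->3, 1->1, 2->2
Step 2: d_i = R_x(i) - R_y(i); compute d_i^2.
  (6-6)^2=0, (1-4)^2=9, (4-5)^2=1, (3-3)^2=0, (5-1)^2=16, (2-2)^2=0
sum(d^2) = 26.
Step 3: rho = 1 - 6*26 / (6*(6^2 - 1)) = 1 - 156/210 = 0.257143.
Step 4: Under H0, t = rho * sqrt((n-2)/(1-rho^2)) = 0.5322 ~ t(4).
Step 5: Two-sided p-value from the t-distribution with 4 df = 0.622787.
Step 6: alpha = 0.05. fail to reject H0.

rho = 0.2571, p = 0.622787, fail to reject H0 at alpha = 0.05.


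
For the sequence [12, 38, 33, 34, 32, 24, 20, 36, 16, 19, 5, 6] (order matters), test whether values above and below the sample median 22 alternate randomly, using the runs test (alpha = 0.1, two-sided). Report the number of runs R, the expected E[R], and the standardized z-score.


Step 1: Compute median = 22; label A = above, B = below.
Labels in order: BAAAAABABBBB  (n_A = 6, n_B = 6)
Step 2: Count runs R = 5.
Step 3: Under H0 (random ordering), E[R] = 2*n_A*n_B/(n_A+n_B) + 1 = 2*6*6/12 + 1 = 7.0000.
        Var[R] = 2*n_A*n_B*(2*n_A*n_B - n_A - n_B) / ((n_A+n_B)^2 * (n_A+n_B-1)) = 4320/1584 = 2.7273.
        SD[R] = 1.6514.
Step 4: Continuity-corrected z = (R + 0.5 - E[R]) / SD[R] = (5 + 0.5 - 7.0000) / 1.6514 = -0.9083.
Step 5: Two-sided p-value via normal approximation = 2*(1 - Phi(|z|)) = 0.363722.
Step 6: alpha = 0.1. fail to reject H0.

R = 5, z = -0.9083, p = 0.363722, fail to reject H0.


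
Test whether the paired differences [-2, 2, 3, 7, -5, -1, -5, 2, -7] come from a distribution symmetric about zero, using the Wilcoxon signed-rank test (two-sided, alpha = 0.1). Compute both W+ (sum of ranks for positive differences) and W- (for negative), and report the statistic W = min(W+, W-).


Step 1: Drop any zero differences (none here) and take |d_i|.
|d| = [2, 2, 3, 7, 5, 1, 5, 2, 7]
Step 2: Midrank |d_i| (ties get averaged ranks).
ranks: |2|->3, |2|->3, |3|->5, |7|->8.5, |5|->6.5, |1|->1, |5|->6.5, |2|->3, |7|->8.5
Step 3: Attach original signs; sum ranks with positive sign and with negative sign.
W+ = 3 + 5 + 8.5 + 3 = 19.5
W- = 3 + 6.5 + 1 + 6.5 + 8.5 = 25.5
(Check: W+ + W- = 45 should equal n(n+1)/2 = 45.)
Step 4: Test statistic W = min(W+, W-) = 19.5.
Step 5: Ties in |d|, so use the tie-corrected normal approximation.
        E[W] = n(n+1)/4 = 9*10/4 = 22.5.
        Tie groups: |d|=2 (t=3), |d|=5 (t=2), |d|=7 (t=2); sum(t^3 - t) = 36.
        Var[W] = n(n+1)(2n+1)/24 - sum(t^3-t)/48 = 1710/24 - 36/48 = 70.5.
        z = (W - E[W]) / sqrt(Var[W]) = (19.5 - 22.5) / 8.3964 = -0.3573.
        Two-sided p = 2*Phi(z) = 0.720871.
Step 6: alpha = 0.1. fail to reject H0.

W+ = 19.5, W- = 25.5, W = min = 19.5, p = 0.720871, fail to reject H0.


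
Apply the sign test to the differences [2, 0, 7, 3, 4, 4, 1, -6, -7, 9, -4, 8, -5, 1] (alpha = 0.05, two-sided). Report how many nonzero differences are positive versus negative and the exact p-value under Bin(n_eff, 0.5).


Step 1: Discard zero differences. Original n = 14; n_eff = number of nonzero differences = 13.
Nonzero differences (with sign): +2, +7, +3, +4, +4, +1, -6, -7, +9, -4, +8, -5, +1
Step 2: Count signs: positive = 9, negative = 4.
Step 3: Under H0: P(positive) = 0.5, so the number of positives S ~ Bin(13, 0.5).
Step 4: Two-sided exact p-value = sum of Bin(13,0.5) probabilities at or below the observed probability = 0.266846.
Step 5: alpha = 0.05. fail to reject H0.

n_eff = 13, pos = 9, neg = 4, p = 0.266846, fail to reject H0.


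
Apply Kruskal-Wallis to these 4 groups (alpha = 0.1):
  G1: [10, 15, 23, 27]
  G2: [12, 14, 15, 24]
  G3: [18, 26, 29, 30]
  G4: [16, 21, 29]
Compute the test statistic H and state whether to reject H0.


Step 1: Combine all N = 15 observations and assign midranks.
sorted (value, group, rank): (10,G1,1), (12,G2,2), (14,G2,3), (15,G1,4.5), (15,G2,4.5), (16,G4,6), (18,G3,7), (21,G4,8), (23,G1,9), (24,G2,10), (26,G3,11), (27,G1,12), (29,G3,13.5), (29,G4,13.5), (30,G3,15)
Step 2: Sum ranks within each group.
R_1 = 26.5 (n_1 = 4)
R_2 = 19.5 (n_2 = 4)
R_3 = 46.5 (n_3 = 4)
R_4 = 27.5 (n_4 = 3)
Step 3: H = 12/(N(N+1)) * sum(R_i^2/n_i) - 3(N+1)
     = 12/(15*16) * (26.5^2/4 + 19.5^2/4 + 46.5^2/4 + 27.5^2/3) - 3*16
     = 0.050000 * 1063.27 - 48
     = 5.163542.
Step 4: Ties present; correction factor C = 1 - 12/(15^3 - 15) = 0.996429. Corrected H = 5.163542 / 0.996429 = 5.182049.
Step 5: Under H0, H ~ chi^2(3); p-value = 0.158942.
Step 6: alpha = 0.1. fail to reject H0.

H = 5.1820, df = 3, p = 0.158942, fail to reject H0.


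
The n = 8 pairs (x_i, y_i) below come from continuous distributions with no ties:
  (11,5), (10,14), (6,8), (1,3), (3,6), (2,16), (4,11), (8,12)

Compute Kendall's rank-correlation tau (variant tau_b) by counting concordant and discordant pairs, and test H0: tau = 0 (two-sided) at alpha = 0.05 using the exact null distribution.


Step 1: Enumerate the 28 unordered pairs (i,j) with i<j and classify each by sign(x_j-x_i) * sign(y_j-y_i).
  (1,2):dx=-1,dy=+9->D; (1,3):dx=-5,dy=+3->D; (1,4):dx=-10,dy=-2->C; (1,5):dx=-8,dy=+1->D
  (1,6):dx=-9,dy=+11->D; (1,7):dx=-7,dy=+6->D; (1,8):dx=-3,dy=+7->D; (2,3):dx=-4,dy=-6->C
  (2,4):dx=-9,dy=-11->C; (2,5):dx=-7,dy=-8->C; (2,6):dx=-8,dy=+2->D; (2,7):dx=-6,dy=-3->C
  (2,8):dx=-2,dy=-2->C; (3,4):dx=-5,dy=-5->C; (3,5):dx=-3,dy=-2->C; (3,6):dx=-4,dy=+8->D
  (3,7):dx=-2,dy=+3->D; (3,8):dx=+2,dy=+4->C; (4,5):dx=+2,dy=+3->C; (4,6):dx=+1,dy=+13->C
  (4,7):dx=+3,dy=+8->C; (4,8):dx=+7,dy=+9->C; (5,6):dx=-1,dy=+10->D; (5,7):dx=+1,dy=+5->C
  (5,8):dx=+5,dy=+6->C; (6,7):dx=+2,dy=-5->D; (6,8):dx=+6,dy=-4->D; (7,8):dx=+4,dy=+1->C
Step 2: C = 16, D = 12, total pairs = 28.
Step 3: tau = (C - D)/(n(n-1)/2) = (16 - 12)/28 = 0.142857.
Step 4: Exact two-sided p-value (enumerate n! = 40320 permutations of y under H0): p = 0.719544.
Step 5: alpha = 0.05. fail to reject H0.

tau_b = 0.1429 (C=16, D=12), p = 0.719544, fail to reject H0.


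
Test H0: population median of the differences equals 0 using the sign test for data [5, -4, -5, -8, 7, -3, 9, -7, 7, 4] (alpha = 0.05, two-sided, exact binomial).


Step 1: Discard zero differences. Original n = 10; n_eff = number of nonzero differences = 10.
Nonzero differences (with sign): +5, -4, -5, -8, +7, -3, +9, -7, +7, +4
Step 2: Count signs: positive = 5, negative = 5.
Step 3: Under H0: P(positive) = 0.5, so the number of positives S ~ Bin(10, 0.5).
Step 4: Two-sided exact p-value = sum of Bin(10,0.5) probabilities at or below the observed probability = 1.000000.
Step 5: alpha = 0.05. fail to reject H0.

n_eff = 10, pos = 5, neg = 5, p = 1.000000, fail to reject H0.


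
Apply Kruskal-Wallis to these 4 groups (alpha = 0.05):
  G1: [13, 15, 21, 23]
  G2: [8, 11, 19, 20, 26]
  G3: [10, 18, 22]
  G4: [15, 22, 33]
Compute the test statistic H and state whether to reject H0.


Step 1: Combine all N = 15 observations and assign midranks.
sorted (value, group, rank): (8,G2,1), (10,G3,2), (11,G2,3), (13,G1,4), (15,G1,5.5), (15,G4,5.5), (18,G3,7), (19,G2,8), (20,G2,9), (21,G1,10), (22,G3,11.5), (22,G4,11.5), (23,G1,13), (26,G2,14), (33,G4,15)
Step 2: Sum ranks within each group.
R_1 = 32.5 (n_1 = 4)
R_2 = 35 (n_2 = 5)
R_3 = 20.5 (n_3 = 3)
R_4 = 32 (n_4 = 3)
Step 3: H = 12/(N(N+1)) * sum(R_i^2/n_i) - 3(N+1)
     = 12/(15*16) * (32.5^2/4 + 35^2/5 + 20.5^2/3 + 32^2/3) - 3*16
     = 0.050000 * 990.479 - 48
     = 1.523958.
Step 4: Ties present; correction factor C = 1 - 12/(15^3 - 15) = 0.996429. Corrected H = 1.523958 / 0.996429 = 1.529421.
Step 5: Under H0, H ~ chi^2(3); p-value = 0.675497.
Step 6: alpha = 0.05. fail to reject H0.

H = 1.5294, df = 3, p = 0.675497, fail to reject H0.


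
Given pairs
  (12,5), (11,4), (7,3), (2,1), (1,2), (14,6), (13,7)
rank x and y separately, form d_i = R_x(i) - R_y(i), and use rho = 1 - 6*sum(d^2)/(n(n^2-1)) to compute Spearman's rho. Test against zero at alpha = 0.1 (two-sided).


Step 1: Rank x and y separately (midranks; no ties here).
rank(x): 12->5, 11->4, 7->3, 2->2, 1->1, 14->7, 13->6
rank(y): 5->5, 4->4, 3->3, 1->1, 2->2, 6->6, 7->7
Step 2: d_i = R_x(i) - R_y(i); compute d_i^2.
  (5-5)^2=0, (4-4)^2=0, (3-3)^2=0, (2-1)^2=1, (1-2)^2=1, (7-6)^2=1, (6-7)^2=1
sum(d^2) = 4.
Step 3: rho = 1 - 6*4 / (7*(7^2 - 1)) = 1 - 24/336 = 0.928571.
Step 4: Under H0, t = rho * sqrt((n-2)/(1-rho^2)) = 5.5943 ~ t(5).
Step 5: Two-sided p-value from the t-distribution with 5 df = 0.002519.
Step 6: alpha = 0.1. reject H0.

rho = 0.9286, p = 0.002519, reject H0 at alpha = 0.1.


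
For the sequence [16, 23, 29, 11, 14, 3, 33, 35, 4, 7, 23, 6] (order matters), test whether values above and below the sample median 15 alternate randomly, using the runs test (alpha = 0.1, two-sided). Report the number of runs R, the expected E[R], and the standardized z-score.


Step 1: Compute median = 15; label A = above, B = below.
Labels in order: AAABBBAABBAB  (n_A = 6, n_B = 6)
Step 2: Count runs R = 6.
Step 3: Under H0 (random ordering), E[R] = 2*n_A*n_B/(n_A+n_B) + 1 = 2*6*6/12 + 1 = 7.0000.
        Var[R] = 2*n_A*n_B*(2*n_A*n_B - n_A - n_B) / ((n_A+n_B)^2 * (n_A+n_B-1)) = 4320/1584 = 2.7273.
        SD[R] = 1.6514.
Step 4: Continuity-corrected z = (R + 0.5 - E[R]) / SD[R] = (6 + 0.5 - 7.0000) / 1.6514 = -0.3028.
Step 5: Two-sided p-value via normal approximation = 2*(1 - Phi(|z|)) = 0.762069.
Step 6: alpha = 0.1. fail to reject H0.

R = 6, z = -0.3028, p = 0.762069, fail to reject H0.


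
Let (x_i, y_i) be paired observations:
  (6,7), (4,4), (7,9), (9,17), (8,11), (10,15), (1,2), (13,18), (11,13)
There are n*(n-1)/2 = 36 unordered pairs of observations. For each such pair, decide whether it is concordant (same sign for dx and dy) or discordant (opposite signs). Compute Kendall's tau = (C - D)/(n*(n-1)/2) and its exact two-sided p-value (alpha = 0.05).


Step 1: Enumerate the 36 unordered pairs (i,j) with i<j and classify each by sign(x_j-x_i) * sign(y_j-y_i).
  (1,2):dx=-2,dy=-3->C; (1,3):dx=+1,dy=+2->C; (1,4):dx=+3,dy=+10->C; (1,5):dx=+2,dy=+4->C
  (1,6):dx=+4,dy=+8->C; (1,7):dx=-5,dy=-5->C; (1,8):dx=+7,dy=+11->C; (1,9):dx=+5,dy=+6->C
  (2,3):dx=+3,dy=+5->C; (2,4):dx=+5,dy=+13->C; (2,5):dx=+4,dy=+7->C; (2,6):dx=+6,dy=+11->C
  (2,7):dx=-3,dy=-2->C; (2,8):dx=+9,dy=+14->C; (2,9):dx=+7,dy=+9->C; (3,4):dx=+2,dy=+8->C
  (3,5):dx=+1,dy=+2->C; (3,6):dx=+3,dy=+6->C; (3,7):dx=-6,dy=-7->C; (3,8):dx=+6,dy=+9->C
  (3,9):dx=+4,dy=+4->C; (4,5):dx=-1,dy=-6->C; (4,6):dx=+1,dy=-2->D; (4,7):dx=-8,dy=-15->C
  (4,8):dx=+4,dy=+1->C; (4,9):dx=+2,dy=-4->D; (5,6):dx=+2,dy=+4->C; (5,7):dx=-7,dy=-9->C
  (5,8):dx=+5,dy=+7->C; (5,9):dx=+3,dy=+2->C; (6,7):dx=-9,dy=-13->C; (6,8):dx=+3,dy=+3->C
  (6,9):dx=+1,dy=-2->D; (7,8):dx=+12,dy=+16->C; (7,9):dx=+10,dy=+11->C; (8,9):dx=-2,dy=-5->C
Step 2: C = 33, D = 3, total pairs = 36.
Step 3: tau = (C - D)/(n(n-1)/2) = (33 - 3)/36 = 0.833333.
Step 4: Exact two-sided p-value (enumerate n! = 362880 permutations of y under H0): p = 0.000854.
Step 5: alpha = 0.05. reject H0.

tau_b = 0.8333 (C=33, D=3), p = 0.000854, reject H0.


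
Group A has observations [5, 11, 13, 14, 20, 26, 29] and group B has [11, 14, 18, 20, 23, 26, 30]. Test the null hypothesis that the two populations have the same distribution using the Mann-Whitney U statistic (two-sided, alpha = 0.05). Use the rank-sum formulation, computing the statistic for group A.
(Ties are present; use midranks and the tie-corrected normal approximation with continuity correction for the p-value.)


Step 1: Combine and sort all 14 observations; assign midranks.
sorted (value, group): (5,X), (11,X), (11,Y), (13,X), (14,X), (14,Y), (18,Y), (20,X), (20,Y), (23,Y), (26,X), (26,Y), (29,X), (30,Y)
ranks: 5->1, 11->2.5, 11->2.5, 13->4, 14->5.5, 14->5.5, 18->7, 20->8.5, 20->8.5, 23->10, 26->11.5, 26->11.5, 29->13, 30->14
Step 2: Rank sum for X: R1 = 1 + 2.5 + 4 + 5.5 + 8.5 + 11.5 + 13 = 46.
Step 3: U_X = R1 - n1(n1+1)/2 = 46 - 7*8/2 = 46 - 28 = 18.
       U_Y = n1*n2 - U_X = 49 - 18 = 31.
Step 4: Ties are present, so use the tie-corrected normal approximation (with continuity correction) for the p-value.
Step 5: p-value = 0.441274; compare to alpha = 0.05. fail to reject H0.

U_X = 18, p = 0.441274, fail to reject H0 at alpha = 0.05.


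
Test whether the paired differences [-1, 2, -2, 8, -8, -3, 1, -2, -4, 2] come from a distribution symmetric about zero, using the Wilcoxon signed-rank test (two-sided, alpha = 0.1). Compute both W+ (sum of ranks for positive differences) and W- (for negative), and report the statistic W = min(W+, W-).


Step 1: Drop any zero differences (none here) and take |d_i|.
|d| = [1, 2, 2, 8, 8, 3, 1, 2, 4, 2]
Step 2: Midrank |d_i| (ties get averaged ranks).
ranks: |1|->1.5, |2|->4.5, |2|->4.5, |8|->9.5, |8|->9.5, |3|->7, |1|->1.5, |2|->4.5, |4|->8, |2|->4.5
Step 3: Attach original signs; sum ranks with positive sign and with negative sign.
W+ = 4.5 + 9.5 + 1.5 + 4.5 = 20
W- = 1.5 + 4.5 + 9.5 + 7 + 4.5 + 8 = 35
(Check: W+ + W- = 55 should equal n(n+1)/2 = 55.)
Step 4: Test statistic W = min(W+, W-) = 20.
Step 5: Ties in |d|, so use the tie-corrected normal approximation.
        E[W] = n(n+1)/4 = 10*11/4 = 27.5.
        Tie groups: |d|=1 (t=2), |d|=2 (t=4), |d|=8 (t=2); sum(t^3 - t) = 72.
        Var[W] = n(n+1)(2n+1)/24 - sum(t^3-t)/48 = 2310/24 - 72/48 = 94.75.
        z = (W - E[W]) / sqrt(Var[W]) = (20 - 27.5) / 9.7340 = -0.7705.
        Two-sided p = 2*Phi(z) = 0.441004.
Step 6: alpha = 0.1. fail to reject H0.

W+ = 20, W- = 35, W = min = 20, p = 0.441004, fail to reject H0.


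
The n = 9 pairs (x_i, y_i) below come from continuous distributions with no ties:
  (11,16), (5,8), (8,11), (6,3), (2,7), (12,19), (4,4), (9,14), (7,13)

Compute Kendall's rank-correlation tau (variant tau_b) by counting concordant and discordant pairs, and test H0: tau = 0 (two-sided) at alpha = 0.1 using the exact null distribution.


Step 1: Enumerate the 36 unordered pairs (i,j) with i<j and classify each by sign(x_j-x_i) * sign(y_j-y_i).
  (1,2):dx=-6,dy=-8->C; (1,3):dx=-3,dy=-5->C; (1,4):dx=-5,dy=-13->C; (1,5):dx=-9,dy=-9->C
  (1,6):dx=+1,dy=+3->C; (1,7):dx=-7,dy=-12->C; (1,8):dx=-2,dy=-2->C; (1,9):dx=-4,dy=-3->C
  (2,3):dx=+3,dy=+3->C; (2,4):dx=+1,dy=-5->D; (2,5):dx=-3,dy=-1->C; (2,6):dx=+7,dy=+11->C
  (2,7):dx=-1,dy=-4->C; (2,8):dx=+4,dy=+6->C; (2,9):dx=+2,dy=+5->C; (3,4):dx=-2,dy=-8->C
  (3,5):dx=-6,dy=-4->C; (3,6):dx=+4,dy=+8->C; (3,7):dx=-4,dy=-7->C; (3,8):dx=+1,dy=+3->C
  (3,9):dx=-1,dy=+2->D; (4,5):dx=-4,dy=+4->D; (4,6):dx=+6,dy=+16->C; (4,7):dx=-2,dy=+1->D
  (4,8):dx=+3,dy=+11->C; (4,9):dx=+1,dy=+10->C; (5,6):dx=+10,dy=+12->C; (5,7):dx=+2,dy=-3->D
  (5,8):dx=+7,dy=+7->C; (5,9):dx=+5,dy=+6->C; (6,7):dx=-8,dy=-15->C; (6,8):dx=-3,dy=-5->C
  (6,9):dx=-5,dy=-6->C; (7,8):dx=+5,dy=+10->C; (7,9):dx=+3,dy=+9->C; (8,9):dx=-2,dy=-1->C
Step 2: C = 31, D = 5, total pairs = 36.
Step 3: tau = (C - D)/(n(n-1)/2) = (31 - 5)/36 = 0.722222.
Step 4: Exact two-sided p-value (enumerate n! = 362880 permutations of y under H0): p = 0.005886.
Step 5: alpha = 0.1. reject H0.

tau_b = 0.7222 (C=31, D=5), p = 0.005886, reject H0.


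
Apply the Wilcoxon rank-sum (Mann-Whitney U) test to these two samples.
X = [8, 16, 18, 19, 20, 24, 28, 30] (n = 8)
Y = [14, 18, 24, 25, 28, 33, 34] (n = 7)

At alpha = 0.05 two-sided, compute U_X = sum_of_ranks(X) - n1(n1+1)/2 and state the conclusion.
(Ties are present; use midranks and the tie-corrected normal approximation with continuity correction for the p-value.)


Step 1: Combine and sort all 15 observations; assign midranks.
sorted (value, group): (8,X), (14,Y), (16,X), (18,X), (18,Y), (19,X), (20,X), (24,X), (24,Y), (25,Y), (28,X), (28,Y), (30,X), (33,Y), (34,Y)
ranks: 8->1, 14->2, 16->3, 18->4.5, 18->4.5, 19->6, 20->7, 24->8.5, 24->8.5, 25->10, 28->11.5, 28->11.5, 30->13, 33->14, 34->15
Step 2: Rank sum for X: R1 = 1 + 3 + 4.5 + 6 + 7 + 8.5 + 11.5 + 13 = 54.5.
Step 3: U_X = R1 - n1(n1+1)/2 = 54.5 - 8*9/2 = 54.5 - 36 = 18.5.
       U_Y = n1*n2 - U_X = 56 - 18.5 = 37.5.
Step 4: Ties are present, so use the tie-corrected normal approximation (with continuity correction) for the p-value.
Step 5: p-value = 0.296324; compare to alpha = 0.05. fail to reject H0.

U_X = 18.5, p = 0.296324, fail to reject H0 at alpha = 0.05.


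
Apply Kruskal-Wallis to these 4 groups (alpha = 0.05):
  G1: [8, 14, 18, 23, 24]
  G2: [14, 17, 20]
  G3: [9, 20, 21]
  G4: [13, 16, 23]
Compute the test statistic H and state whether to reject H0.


Step 1: Combine all N = 14 observations and assign midranks.
sorted (value, group, rank): (8,G1,1), (9,G3,2), (13,G4,3), (14,G1,4.5), (14,G2,4.5), (16,G4,6), (17,G2,7), (18,G1,8), (20,G2,9.5), (20,G3,9.5), (21,G3,11), (23,G1,12.5), (23,G4,12.5), (24,G1,14)
Step 2: Sum ranks within each group.
R_1 = 40 (n_1 = 5)
R_2 = 21 (n_2 = 3)
R_3 = 22.5 (n_3 = 3)
R_4 = 21.5 (n_4 = 3)
Step 3: H = 12/(N(N+1)) * sum(R_i^2/n_i) - 3(N+1)
     = 12/(14*15) * (40^2/5 + 21^2/3 + 22.5^2/3 + 21.5^2/3) - 3*15
     = 0.057143 * 789.833 - 45
     = 0.133333.
Step 4: Ties present; correction factor C = 1 - 18/(14^3 - 14) = 0.993407. Corrected H = 0.133333 / 0.993407 = 0.134218.
Step 5: Under H0, H ~ chi^2(3); p-value = 0.987436.
Step 6: alpha = 0.05. fail to reject H0.

H = 0.1342, df = 3, p = 0.987436, fail to reject H0.


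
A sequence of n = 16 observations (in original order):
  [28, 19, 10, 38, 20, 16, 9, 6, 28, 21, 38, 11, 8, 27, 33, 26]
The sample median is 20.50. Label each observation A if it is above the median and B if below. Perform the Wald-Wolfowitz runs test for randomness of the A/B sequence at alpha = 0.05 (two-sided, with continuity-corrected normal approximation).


Step 1: Compute median = 20.50; label A = above, B = below.
Labels in order: ABBABBBBAAABBAAA  (n_A = 8, n_B = 8)
Step 2: Count runs R = 7.
Step 3: Under H0 (random ordering), E[R] = 2*n_A*n_B/(n_A+n_B) + 1 = 2*8*8/16 + 1 = 9.0000.
        Var[R] = 2*n_A*n_B*(2*n_A*n_B - n_A - n_B) / ((n_A+n_B)^2 * (n_A+n_B-1)) = 14336/3840 = 3.7333.
        SD[R] = 1.9322.
Step 4: Continuity-corrected z = (R + 0.5 - E[R]) / SD[R] = (7 + 0.5 - 9.0000) / 1.9322 = -0.7763.
Step 5: Two-sided p-value via normal approximation = 2*(1 - Phi(|z|)) = 0.437558.
Step 6: alpha = 0.05. fail to reject H0.

R = 7, z = -0.7763, p = 0.437558, fail to reject H0.


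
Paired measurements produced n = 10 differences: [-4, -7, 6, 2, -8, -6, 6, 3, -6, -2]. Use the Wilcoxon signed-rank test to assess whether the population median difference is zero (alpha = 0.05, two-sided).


Step 1: Drop any zero differences (none here) and take |d_i|.
|d| = [4, 7, 6, 2, 8, 6, 6, 3, 6, 2]
Step 2: Midrank |d_i| (ties get averaged ranks).
ranks: |4|->4, |7|->9, |6|->6.5, |2|->1.5, |8|->10, |6|->6.5, |6|->6.5, |3|->3, |6|->6.5, |2|->1.5
Step 3: Attach original signs; sum ranks with positive sign and with negative sign.
W+ = 6.5 + 1.5 + 6.5 + 3 = 17.5
W- = 4 + 9 + 10 + 6.5 + 6.5 + 1.5 = 37.5
(Check: W+ + W- = 55 should equal n(n+1)/2 = 55.)
Step 4: Test statistic W = min(W+, W-) = 17.5.
Step 5: Ties in |d|, so use the tie-corrected normal approximation.
        E[W] = n(n+1)/4 = 10*11/4 = 27.5.
        Tie groups: |d|=2 (t=2), |d|=6 (t=4); sum(t^3 - t) = 66.
        Var[W] = n(n+1)(2n+1)/24 - sum(t^3-t)/48 = 2310/24 - 66/48 = 94.875.
        z = (W - E[W]) / sqrt(Var[W]) = (17.5 - 27.5) / 9.7404 = -1.0267.
        Two-sided p = 2*Phi(z) = 0.304583.
Step 6: alpha = 0.05. fail to reject H0.

W+ = 17.5, W- = 37.5, W = min = 17.5, p = 0.304583, fail to reject H0.


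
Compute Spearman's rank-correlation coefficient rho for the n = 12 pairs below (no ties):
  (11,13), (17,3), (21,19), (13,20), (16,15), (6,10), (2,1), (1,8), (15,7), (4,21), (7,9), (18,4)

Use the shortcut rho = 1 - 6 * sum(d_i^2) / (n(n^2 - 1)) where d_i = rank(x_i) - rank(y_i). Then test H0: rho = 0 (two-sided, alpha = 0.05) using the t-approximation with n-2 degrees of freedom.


Step 1: Rank x and y separately (midranks; no ties here).
rank(x): 11->6, 17->10, 21->12, 13->7, 16->9, 6->4, 2->2, 1->1, 15->8, 4->3, 7->5, 18->11
rank(y): 13->8, 3->2, 19->10, 20->11, 15->9, 10->7, 1->1, 8->5, 7->4, 21->12, 9->6, 4->3
Step 2: d_i = R_x(i) - R_y(i); compute d_i^2.
  (6-8)^2=4, (10-2)^2=64, (12-10)^2=4, (7-11)^2=16, (9-9)^2=0, (4-7)^2=9, (2-1)^2=1, (1-5)^2=16, (8-4)^2=16, (3-12)^2=81, (5-6)^2=1, (11-3)^2=64
sum(d^2) = 276.
Step 3: rho = 1 - 6*276 / (12*(12^2 - 1)) = 1 - 1656/1716 = 0.034965.
Step 4: Under H0, t = rho * sqrt((n-2)/(1-rho^2)) = 0.1106 ~ t(10).
Step 5: Two-sided p-value from the t-distribution with 10 df = 0.914093.
Step 6: alpha = 0.05. fail to reject H0.

rho = 0.0350, p = 0.914093, fail to reject H0 at alpha = 0.05.
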